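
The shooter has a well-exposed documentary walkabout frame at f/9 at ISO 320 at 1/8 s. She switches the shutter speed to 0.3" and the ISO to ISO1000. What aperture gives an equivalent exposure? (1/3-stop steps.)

f/25

Shutter speed: 1/8 → 1/6 → 1/5 → 1/4 → 0.3 — 1 1/3 stops slower (brighter).
ISO: 320 → 400 → 500 → 640 → 800 → 1000 — 1 2/3 stops raised (brighter).
Net change so far: 3 stops brighter. Offset with the aperture: f/9 → f/10 → f/11 → f/13 → f/14 → f/16 → f/18 → f/20 → f/22 → f/25.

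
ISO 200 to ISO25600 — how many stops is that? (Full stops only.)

7 stops

200 → 400 → 800 → 1600 → 3200 → 6400 → 12800 → 25600 — count the steps: 7 stops.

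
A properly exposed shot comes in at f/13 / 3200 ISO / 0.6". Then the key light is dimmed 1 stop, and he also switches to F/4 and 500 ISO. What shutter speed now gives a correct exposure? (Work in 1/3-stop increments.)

0.8 s

Scene light: 1 stop darker.
Aperture: f/13 → f/11 → f/10 → f/9 → f/8 → f/7.1 → f/6.3 → f/5.6 → f/5 → f/4.5 → f/4 — 3 1/3 stops opened up (brighter).
ISO: 3200 → 2500 → 2000 → 1600 → 1250 → 1000 → 800 → 640 → 500 — 2 2/3 stops dropped (darker).
Net so far: 1/3 stop darker. Shutter speed: 0.6 → 0.8.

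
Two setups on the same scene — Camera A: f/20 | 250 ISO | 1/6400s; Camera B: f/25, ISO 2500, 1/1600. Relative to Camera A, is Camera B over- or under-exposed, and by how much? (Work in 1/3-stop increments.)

Aperture: f/20 → f/22 → f/25 — 2/3 stop narrower (darker).
Shutter speed: 1/6400 → 1/5000 → 1/4000 → 1/3200 → 1/2500 → 1/2000 → 1/1600 — 2 stops slower (brighter).
ISO: 250 → 320 → 400 → 500 → 640 → 800 → 1000 → 1250 → 1600 → 2000 → 2500 — 3 1/3 stops higher (brighter).
Net: −2/3 +2 +3 1/3 = +4 2/3 stops.

4 2/3 stops brighter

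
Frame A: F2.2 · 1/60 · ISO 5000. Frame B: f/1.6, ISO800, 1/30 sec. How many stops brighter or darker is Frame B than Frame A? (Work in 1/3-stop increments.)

2/3 stop darker

Aperture: f/2.2 → f/2 → f/1.8 → f/1.6 — 1 stop opened up (brighter).
Shutter speed: 1/60 → 1/50 → 1/40 → 1/30 — 1 stop longer (brighter).
ISO: 5000 → 4000 → 3200 → 2500 → 2000 → 1600 → 1250 → 1000 → 800 — 2 2/3 stops dropped (darker).
Net: +1 +1 −2 2/3 = −2/3 stops.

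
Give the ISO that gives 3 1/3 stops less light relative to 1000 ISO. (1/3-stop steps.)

ISO 100

ISO: 1000 → 800 → 640 → 500 → 400 → 320 → 250 → 200 → 160 → 125 → 100 — 3 1/3 stops lower (darker).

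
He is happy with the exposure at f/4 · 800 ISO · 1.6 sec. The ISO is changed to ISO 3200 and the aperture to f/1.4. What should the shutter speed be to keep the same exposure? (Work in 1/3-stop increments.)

ISO: 800 → 1000 → 1250 → 1600 → 2000 → 2500 → 3200 — 2 stops raised (brighter).
Aperture: f/4 → f/3.5 → f/3.2 → f/2.8 → f/2.5 → f/2.2 → f/2 → f/1.8 → f/1.6 → f/1.4 — 3 stops wider (brighter).
Net change so far: 5 stops brighter. Offset with the shutter speed: 1.6 → 1.3 → 1 → 0.8 → 0.6 → 0.5 → 0.4 → 0.3 → 1/4 → 1/5 → 1/6 → 1/8 → 1/10 → 1/13 → 1/15 → 1/20.

1/20s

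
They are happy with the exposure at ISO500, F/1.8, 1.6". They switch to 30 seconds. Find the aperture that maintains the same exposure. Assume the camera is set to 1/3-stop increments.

Shutter speed: 1.6 → 2 → 2.5 → 3.2 → 4 → 5 → 6 → 8 → 10 → 13 → 15 → 20 → 25 → 30 — 4 1/3 stops slower (brighter).
Need 4 1/3 stops darker from the aperture: f/1.8 → f/2 → f/2.2 → f/2.5 → f/2.8 → f/3.2 → f/3.5 → f/4 → f/4.5 → f/5 → f/5.6 → f/6.3 → f/7.1 → f/8.

f/8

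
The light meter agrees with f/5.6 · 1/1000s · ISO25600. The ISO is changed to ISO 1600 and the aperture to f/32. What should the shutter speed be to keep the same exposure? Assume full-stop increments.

ISO: 25600 → 12800 → 6400 → 3200 → 1600 — 4 stops dropped (darker).
Aperture: f/5.6 → f/8 → f/11 → f/16 → f/22 → f/32 — 5 stops stopped down (darker).
Net change so far: 9 stops darker. Offset with the shutter speed: 1/1000 → 1/500 → 1/250 → 1/125 → 1/60 → 1/30 → 1/15 → 1/8 → 1/4 → 1/2.

1/2s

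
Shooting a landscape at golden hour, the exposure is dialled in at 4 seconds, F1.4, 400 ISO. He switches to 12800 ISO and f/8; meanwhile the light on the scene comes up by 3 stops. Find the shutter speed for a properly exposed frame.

1/2s

Scene light: 3 stops brighter.
ISO: 400 → 800 → 1600 → 3200 → 6400 → 12800 — 5 stops higher (brighter).
Aperture: f/1.4 → f/2 → f/2.8 → f/4 → f/5.6 → f/8 — 5 stops stopped down (darker).
Net so far: 3 stops brighter. Shutter speed: 4 → 2 → 1 → 1/2.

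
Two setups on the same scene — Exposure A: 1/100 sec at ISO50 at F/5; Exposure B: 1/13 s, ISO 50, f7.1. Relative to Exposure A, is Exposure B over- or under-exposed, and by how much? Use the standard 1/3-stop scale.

2 stops brighter

Aperture: f/5 → f/5.6 → f/6.3 → f/7.1 — 1 stop smaller aperture (darker).
Shutter speed: 1/100 → 1/80 → 1/60 → 1/50 → 1/40 → 1/30 → 1/25 → 1/20 → 1/15 → 1/13 — 3 stops slower (brighter).
ISO: unchanged.
Net: −1 +3 = +2 stops.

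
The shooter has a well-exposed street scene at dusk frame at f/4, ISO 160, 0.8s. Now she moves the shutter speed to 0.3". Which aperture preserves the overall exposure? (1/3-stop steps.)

f/2.5

Shutter speed: 0.8 → 0.6 → 0.5 → 0.4 → 0.3 — 1 1/3 stops shorter (darker).
Need 1 1/3 stops brighter from the aperture: f/4 → f/3.5 → f/3.2 → f/2.8 → f/2.5.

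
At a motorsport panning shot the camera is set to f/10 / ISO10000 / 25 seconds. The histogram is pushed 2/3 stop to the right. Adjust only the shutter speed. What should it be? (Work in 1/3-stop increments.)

15 s

Overexposed by 2/3 stop → need 2/3 stop darker.
Shutter speed: 25 → 20 → 15.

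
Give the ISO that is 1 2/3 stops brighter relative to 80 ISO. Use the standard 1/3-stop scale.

ISO 250

ISO: 80 → 100 → 125 → 160 → 200 → 250 — 1 2/3 stops higher (brighter).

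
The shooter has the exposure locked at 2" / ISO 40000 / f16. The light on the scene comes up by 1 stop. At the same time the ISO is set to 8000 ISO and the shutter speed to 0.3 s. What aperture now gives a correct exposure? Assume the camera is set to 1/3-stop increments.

Scene light: 1 stop brighter.
ISO: 40000 → 32000 → 25600 → 20000 → 16000 → 12800 → 10000 → 8000 — 2 1/3 stops dropped (darker).
Shutter speed: 2 → 1.6 → 1.3 → 1 → 0.8 → 0.6 → 0.5 → 0.4 → 0.3 — 2 2/3 stops faster (darker).
Net so far: 4 stops darker. Aperture: f/16 → f/14 → f/13 → f/11 → f/10 → f/9 → f/8 → f/7.1 → f/6.3 → f/5.6 → f/5 → f/4.5 → f/4.

f/4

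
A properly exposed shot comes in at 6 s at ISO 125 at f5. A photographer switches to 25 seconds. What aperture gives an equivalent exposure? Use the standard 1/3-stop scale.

Shutter speed: 6 → 8 → 10 → 13 → 15 → 20 → 25 — 2 stops longer (brighter).
Need 2 stops darker from the aperture: f/5 → f/5.6 → f/6.3 → f/7.1 → f/8 → f/9 → f/10.

f/10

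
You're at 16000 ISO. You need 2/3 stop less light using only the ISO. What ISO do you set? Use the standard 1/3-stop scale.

ISO: 16000 → 12800 → 10000 — 2/3 stop dropped (darker).

ISO 10000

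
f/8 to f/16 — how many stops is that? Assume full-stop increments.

2 stops

f/8 → f/11 → f/16 — count the steps: 2 stops.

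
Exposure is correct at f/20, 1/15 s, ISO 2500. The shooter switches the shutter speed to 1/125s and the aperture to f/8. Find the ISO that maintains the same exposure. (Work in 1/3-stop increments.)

ISO 3200

Shutter speed: 1/15 → 1/20 → 1/25 → 1/30 → 1/40 → 1/50 → 1/60 → 1/80 → 1/100 → 1/125 — 3 stops faster (darker).
Aperture: f/20 → f/18 → f/16 → f/14 → f/13 → f/11 → f/10 → f/9 → f/8 — 2 2/3 stops wider (brighter).
Net change so far: 1/3 stop darker. Offset with the ISO: 2500 → 3200.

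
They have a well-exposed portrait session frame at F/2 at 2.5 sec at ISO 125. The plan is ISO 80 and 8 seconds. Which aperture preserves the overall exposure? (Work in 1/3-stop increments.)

ISO: 125 → 100 → 80 — 2/3 stop dropped (darker).
Shutter speed: 2.5 → 3.2 → 4 → 5 → 6 → 8 — 1 2/3 stops longer (brighter).
Net change so far: 1 stop brighter. Offset with the aperture: f/2 → f/2.2 → f/2.5 → f/2.8.

f/2.8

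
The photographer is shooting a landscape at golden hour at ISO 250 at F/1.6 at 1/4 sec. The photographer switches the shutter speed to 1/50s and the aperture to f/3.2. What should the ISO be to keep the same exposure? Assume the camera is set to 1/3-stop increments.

Shutter speed: 1/4 → 1/5 → 1/6 → 1/8 → 1/10 → 1/13 → 1/15 → 1/20 → 1/25 → 1/30 → 1/40 → 1/50 — 3 2/3 stops faster (darker).
Aperture: f/1.6 → f/1.8 → f/2 → f/2.2 → f/2.5 → f/2.8 → f/3.2 — 2 stops narrower (darker).
Net change so far: 5 2/3 stops darker. Offset with the ISO: 250 → 320 → 400 → 500 → 640 → 800 → 1000 → 1250 → 1600 → 2000 → 2500 → 3200 → 4000 → 5000 → 6400 → 8000 → 10000 → 12800.

ISO 12800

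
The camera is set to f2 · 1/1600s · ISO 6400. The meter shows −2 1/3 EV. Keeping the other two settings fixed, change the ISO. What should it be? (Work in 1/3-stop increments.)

ISO 32000

Underexposed by 2 1/3 stops → need 2 1/3 stops brighter.
ISO: 6400 → 8000 → 10000 → 12800 → 16000 → 20000 → 25600 → 32000.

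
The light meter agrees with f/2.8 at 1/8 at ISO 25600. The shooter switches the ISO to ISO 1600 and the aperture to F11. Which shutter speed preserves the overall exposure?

30 s

ISO: 25600 → 12800 → 6400 → 3200 → 1600 — 4 stops dropped (darker).
Aperture: f/2.8 → f/4 → f/5.6 → f/8 → f/11 — 4 stops stopped down (darker).
Net change so far: 8 stops darker. Offset with the shutter speed: 1/8 → 1/4 → 1/2 → 1 → 2 → 4 → 8 → 15 → 30.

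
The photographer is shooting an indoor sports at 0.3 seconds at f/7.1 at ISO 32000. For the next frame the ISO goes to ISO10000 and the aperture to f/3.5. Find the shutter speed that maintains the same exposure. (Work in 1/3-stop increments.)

1/4s

ISO: 32000 → 25600 → 20000 → 16000 → 12800 → 10000 — 1 2/3 stops lower (darker).
Aperture: f/7.1 → f/6.3 → f/5.6 → f/5 → f/4.5 → f/4 → f/3.5 — 2 stops wider (brighter).
Net change so far: 1/3 stop brighter. Offset with the shutter speed: 0.3 → 1/4.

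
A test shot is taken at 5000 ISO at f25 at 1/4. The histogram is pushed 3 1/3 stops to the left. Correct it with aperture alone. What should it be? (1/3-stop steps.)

Underexposed by 3 1/3 stops → need 3 1/3 stops brighter.
Aperture: f/25 → f/22 → f/20 → f/18 → f/16 → f/14 → f/13 → f/11 → f/10 → f/9 → f/8.

f/8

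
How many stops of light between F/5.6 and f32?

5 stops

f/5.6 → f/8 → f/11 → f/16 → f/22 → f/32 — count the steps: 5 stops.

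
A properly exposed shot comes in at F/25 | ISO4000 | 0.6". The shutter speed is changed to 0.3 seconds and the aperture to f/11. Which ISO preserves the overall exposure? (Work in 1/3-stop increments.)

ISO 1600

Shutter speed: 0.6 → 0.5 → 0.4 → 0.3 — 1 stop shorter (darker).
Aperture: f/25 → f/22 → f/20 → f/18 → f/16 → f/14 → f/13 → f/11 — 2 1/3 stops opened up (brighter).
Net change so far: 1 1/3 stops brighter. Offset with the ISO: 4000 → 3200 → 2500 → 2000 → 1600.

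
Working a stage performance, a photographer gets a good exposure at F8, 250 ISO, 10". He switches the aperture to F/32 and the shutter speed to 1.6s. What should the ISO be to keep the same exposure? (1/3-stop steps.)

Aperture: f/8 → f/9 → f/10 → f/11 → f/13 → f/14 → f/16 → f/18 → f/20 → f/22 → f/25 → f/29 → f/32 — 4 stops smaller aperture (darker).
Shutter speed: 10 → 8 → 6 → 5 → 4 → 3.2 → 2.5 → 2 → 1.6 — 2 2/3 stops shorter (darker).
Net change so far: 6 2/3 stops darker. Offset with the ISO: 250 → 320 → 400 → 500 → 640 → 800 → 1000 → 1250 → 1600 → 2000 → 2500 → 3200 → 4000 → 5000 → 6400 → 8000 → 10000 → 12800 → 16000 → 20000 → 25600.

ISO 25600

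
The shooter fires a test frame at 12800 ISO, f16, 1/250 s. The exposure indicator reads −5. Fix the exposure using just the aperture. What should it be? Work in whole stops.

f/2.8

Underexposed by 5 stops → need 5 stops brighter.
Aperture: f/16 → f/11 → f/8 → f/5.6 → f/4 → f/2.8.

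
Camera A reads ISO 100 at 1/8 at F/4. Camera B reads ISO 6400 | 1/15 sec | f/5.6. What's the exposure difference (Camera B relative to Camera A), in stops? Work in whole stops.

4 stops brighter

Aperture: f/4 → f/5.6 — 1 stop smaller aperture (darker).
Shutter speed: 1/8 → 1/15 — 1 stop shorter (darker).
ISO: 100 → 200 → 400 → 800 → 1600 → 3200 → 6400 — 6 stops raised (brighter).
Net: −1 −1 +6 = +4 stops.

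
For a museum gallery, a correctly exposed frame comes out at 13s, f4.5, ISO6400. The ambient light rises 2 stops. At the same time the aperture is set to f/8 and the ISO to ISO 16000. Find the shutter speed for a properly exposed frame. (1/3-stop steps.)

Scene light: 2 stops brighter.
Aperture: f/4.5 → f/5 → f/5.6 → f/6.3 → f/7.1 → f/8 — 1 2/3 stops stopped down (darker).
ISO: 6400 → 8000 → 10000 → 12800 → 16000 — 1 1/3 stops raised (brighter).
Net so far: 1 2/3 stops brighter. Shutter speed: 13 → 10 → 8 → 6 → 5 → 4.

4 s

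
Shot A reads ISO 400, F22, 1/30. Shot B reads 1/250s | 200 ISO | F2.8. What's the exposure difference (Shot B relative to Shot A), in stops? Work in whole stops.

2 stops brighter

Aperture: f/22 → f/16 → f/11 → f/8 → f/5.6 → f/4 → f/2.8 — 6 stops opened up (brighter).
Shutter speed: 1/30 → 1/60 → 1/125 → 1/250 — 3 stops shorter (darker).
ISO: 400 → 200 — 1 stop dropped (darker).
Net: +6 −3 −1 = +2 stops.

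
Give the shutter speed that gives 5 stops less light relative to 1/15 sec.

Shutter speed: 1/15 → 1/30 → 1/60 → 1/125 → 1/250 → 1/500 — 5 stops faster (darker).

1/500s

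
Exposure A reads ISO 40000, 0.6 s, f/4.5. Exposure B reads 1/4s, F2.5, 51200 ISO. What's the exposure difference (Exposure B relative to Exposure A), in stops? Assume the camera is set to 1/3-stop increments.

2/3 stop brighter

Aperture: f/4.5 → f/4 → f/3.5 → f/3.2 → f/2.8 → f/2.5 — 1 2/3 stops opened up (brighter).
Shutter speed: 0.6 → 0.5 → 0.4 → 0.3 → 1/4 — 1 1/3 stops faster (darker).
ISO: 40000 → 51200 — 1/3 stop raised (brighter).
Net: +1 2/3 −1 1/3 +1/3 = +2/3 stops.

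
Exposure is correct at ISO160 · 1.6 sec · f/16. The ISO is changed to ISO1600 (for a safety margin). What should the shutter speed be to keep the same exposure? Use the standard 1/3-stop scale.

ISO: 160 → 200 → 250 → 320 → 400 → 500 → 640 → 800 → 1000 → 1250 → 1600 — 3 1/3 stops higher (brighter).
Need 3 1/3 stops darker from the shutter speed: 1.6 → 1.3 → 1 → 0.8 → 0.6 → 0.5 → 0.4 → 0.3 → 1/4 → 1/5 → 1/6.

1/6s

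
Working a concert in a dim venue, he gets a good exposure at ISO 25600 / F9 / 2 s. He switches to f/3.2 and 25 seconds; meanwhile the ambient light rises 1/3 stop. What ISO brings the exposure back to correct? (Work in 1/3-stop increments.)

Scene light: 1/3 stop brighter.
Aperture: f/9 → f/8 → f/7.1 → f/6.3 → f/5.6 → f/5 → f/4.5 → f/4 → f/3.5 → f/3.2 — 3 stops wider (brighter).
Shutter speed: 2 → 2.5 → 3.2 → 4 → 5 → 6 → 8 → 10 → 13 → 15 → 20 → 25 — 3 2/3 stops slower (brighter).
Net so far: 7 stops brighter. ISO: 25600 → 20000 → 16000 → 12800 → 10000 → 8000 → 6400 → 5000 → 4000 → 3200 → 2500 → 2000 → 1600 → 1250 → 1000 → 800 → 640 → 500 → 400 → 320 → 250 → 200.

ISO 200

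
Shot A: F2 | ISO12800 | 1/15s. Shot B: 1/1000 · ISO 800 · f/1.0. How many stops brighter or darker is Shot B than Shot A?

8 stops darker

Aperture: f/2 → f/1.4 → f/1.0 — 2 stops opened up (brighter).
Shutter speed: 1/15 → 1/30 → 1/60 → 1/125 → 1/250 → 1/500 → 1/1000 — 6 stops shorter (darker).
ISO: 12800 → 6400 → 3200 → 1600 → 800 — 4 stops dropped (darker).
Net: +2 −6 −4 = −8 stops.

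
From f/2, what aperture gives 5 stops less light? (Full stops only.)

f/11

Aperture: f/2 → f/2.8 → f/4 → f/5.6 → f/8 → f/11 — 5 stops narrower (darker).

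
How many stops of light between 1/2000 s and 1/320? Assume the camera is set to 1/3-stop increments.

2 2/3 stops

1/2000 → 1/1600 → 1/1250 → 1/1000 → 1/800 → 1/640 → 1/500 → 1/400 → 1/320 — count the steps: 8 third-stops = 2 2/3 stops.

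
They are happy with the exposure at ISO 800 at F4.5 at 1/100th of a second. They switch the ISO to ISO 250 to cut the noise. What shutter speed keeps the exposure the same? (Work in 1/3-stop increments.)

ISO: 800 → 640 → 500 → 400 → 320 → 250 — 1 2/3 stops lower (darker).
Need 1 2/3 stops brighter from the shutter speed: 1/100 → 1/80 → 1/60 → 1/50 → 1/40 → 1/30.

1/30s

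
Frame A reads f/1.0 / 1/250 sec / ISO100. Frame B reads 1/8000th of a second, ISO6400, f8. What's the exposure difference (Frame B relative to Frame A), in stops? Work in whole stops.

5 stops darker

Aperture: f/1.0 → f/1.4 → f/2 → f/2.8 → f/4 → f/5.6 → f/8 — 6 stops stopped down (darker).
Shutter speed: 1/250 → 1/500 → 1/1000 → 1/2000 → 1/4000 → 1/8000 — 5 stops shorter (darker).
ISO: 100 → 200 → 400 → 800 → 1600 → 3200 → 6400 — 6 stops higher (brighter).
Net: −6 −5 +6 = −5 stops.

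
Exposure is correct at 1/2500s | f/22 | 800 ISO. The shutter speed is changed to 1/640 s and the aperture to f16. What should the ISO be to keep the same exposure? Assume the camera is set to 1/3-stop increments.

ISO 100

Shutter speed: 1/2500 → 1/2000 → 1/1600 → 1/1250 → 1/1000 → 1/800 → 1/640 — 2 stops longer (brighter).
Aperture: f/22 → f/20 → f/18 → f/16 — 1 stop wider (brighter).
Net change so far: 3 stops brighter. Offset with the ISO: 800 → 640 → 500 → 400 → 320 → 250 → 200 → 160 → 125 → 100.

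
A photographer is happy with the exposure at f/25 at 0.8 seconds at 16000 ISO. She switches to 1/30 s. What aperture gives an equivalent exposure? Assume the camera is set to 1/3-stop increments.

f/5

Shutter speed: 0.8 → 0.6 → 0.5 → 0.4 → 0.3 → 1/4 → 1/5 → 1/6 → 1/8 → 1/10 → 1/13 → 1/15 → 1/20 → 1/25 → 1/30 — 4 2/3 stops shorter (darker).
Need 4 2/3 stops brighter from the aperture: f/25 → f/22 → f/20 → f/18 → f/16 → f/14 → f/13 → f/11 → f/10 → f/9 → f/8 → f/7.1 → f/6.3 → f/5.6 → f/5.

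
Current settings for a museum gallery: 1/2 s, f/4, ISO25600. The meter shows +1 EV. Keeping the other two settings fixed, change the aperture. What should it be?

f/5.6

Overexposed by 1 stop → need 1 stop darker.
Aperture: f/4 → f/5.6.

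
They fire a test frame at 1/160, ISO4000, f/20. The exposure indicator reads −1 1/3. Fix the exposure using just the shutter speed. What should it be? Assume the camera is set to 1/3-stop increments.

Underexposed by 1 1/3 stops → need 1 1/3 stops brighter.
Shutter speed: 1/160 → 1/125 → 1/100 → 1/80 → 1/60.

1/60s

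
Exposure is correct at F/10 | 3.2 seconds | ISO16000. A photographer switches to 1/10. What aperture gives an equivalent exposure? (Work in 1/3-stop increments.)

f/1.8

Shutter speed: 3.2 → 2.5 → 2 → 1.6 → 1.3 → 1 → 0.8 → 0.6 → 0.5 → 0.4 → 0.3 → 1/4 → 1/5 → 1/6 → 1/8 → 1/10 — 5 stops shorter (darker).
Need 5 stops brighter from the aperture: f/10 → f/9 → f/8 → f/7.1 → f/6.3 → f/5.6 → f/5 → f/4.5 → f/4 → f/3.5 → f/3.2 → f/2.8 → f/2.5 → f/2.2 → f/2 → f/1.8.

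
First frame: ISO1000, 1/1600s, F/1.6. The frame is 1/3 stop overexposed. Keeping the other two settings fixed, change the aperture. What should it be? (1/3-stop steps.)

Overexposed by 1/3 stop → need 1/3 stop darker.
Aperture: f/1.6 → f/1.8.

f/1.8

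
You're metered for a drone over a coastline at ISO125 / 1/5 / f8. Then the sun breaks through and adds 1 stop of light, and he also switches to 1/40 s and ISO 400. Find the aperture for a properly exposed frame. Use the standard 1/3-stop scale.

Scene light: 1 stop brighter.
Shutter speed: 1/5 → 1/6 → 1/8 → 1/10 → 1/13 → 1/15 → 1/20 → 1/25 → 1/30 → 1/40 — 3 stops faster (darker).
ISO: 125 → 160 → 200 → 250 → 320 → 400 — 1 2/3 stops raised (brighter).
Net so far: 1/3 stop darker. Aperture: f/8 → f/7.1.

f/7.1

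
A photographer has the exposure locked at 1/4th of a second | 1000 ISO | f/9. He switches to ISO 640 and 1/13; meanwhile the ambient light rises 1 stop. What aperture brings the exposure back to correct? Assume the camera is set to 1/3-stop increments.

Scene light: 1 stop brighter.
ISO: 1000 → 800 → 640 — 2/3 stop lower (darker).
Shutter speed: 1/4 → 1/5 → 1/6 → 1/8 → 1/10 → 1/13 — 1 2/3 stops faster (darker).
Net so far: 1 1/3 stops darker. Aperture: f/9 → f/8 → f/7.1 → f/6.3 → f/5.6.

f/5.6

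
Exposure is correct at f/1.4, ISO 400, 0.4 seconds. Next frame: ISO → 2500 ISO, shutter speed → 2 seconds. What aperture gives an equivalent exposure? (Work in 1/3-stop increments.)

f/8

ISO: 400 → 500 → 640 → 800 → 1000 → 1250 → 1600 → 2000 → 2500 — 2 2/3 stops higher (brighter).
Shutter speed: 0.4 → 0.5 → 0.6 → 0.8 → 1 → 1.3 → 1.6 → 2 — 2 1/3 stops slower (brighter).
Net change so far: 5 stops brighter. Offset with the aperture: f/1.4 → f/1.6 → f/1.8 → f/2 → f/2.2 → f/2.5 → f/2.8 → f/3.2 → f/3.5 → f/4 → f/4.5 → f/5 → f/5.6 → f/6.3 → f/7.1 → f/8.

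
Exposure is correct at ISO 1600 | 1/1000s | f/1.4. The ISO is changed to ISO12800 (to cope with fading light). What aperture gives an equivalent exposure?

ISO: 1600 → 3200 → 6400 → 12800 — 3 stops raised (brighter).
Need 3 stops darker from the aperture: f/1.4 → f/2 → f/2.8 → f/4.

f/4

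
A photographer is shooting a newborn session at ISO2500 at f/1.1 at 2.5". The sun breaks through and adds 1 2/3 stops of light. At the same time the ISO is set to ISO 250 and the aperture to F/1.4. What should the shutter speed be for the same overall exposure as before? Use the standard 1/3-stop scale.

Scene light: 1 2/3 stops brighter.
ISO: 2500 → 2000 → 1600 → 1250 → 1000 → 800 → 640 → 500 → 400 → 320 → 250 — 3 1/3 stops dropped (darker).
Aperture: f/1.1 → f/1.2 → f/1.4 — 2/3 stop smaller aperture (darker).
Net so far: 2 1/3 stops darker. Shutter speed: 2.5 → 3.2 → 4 → 5 → 6 → 8 → 10 → 13.

13 s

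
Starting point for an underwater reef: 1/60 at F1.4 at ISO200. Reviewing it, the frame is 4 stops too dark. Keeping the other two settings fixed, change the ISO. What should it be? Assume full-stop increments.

Underexposed by 4 stops → need 4 stops brighter.
ISO: 200 → 400 → 800 → 1600 → 3200.

ISO 3200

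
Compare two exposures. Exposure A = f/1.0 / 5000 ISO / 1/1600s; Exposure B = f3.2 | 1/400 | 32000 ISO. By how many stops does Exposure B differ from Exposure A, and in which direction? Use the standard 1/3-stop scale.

1 1/3 stops brighter

Aperture: f/1.0 → f/1.1 → f/1.2 → f/1.4 → f/1.6 → f/1.8 → f/2 → f/2.2 → f/2.5 → f/2.8 → f/3.2 — 3 1/3 stops narrower (darker).
Shutter speed: 1/1600 → 1/1250 → 1/1000 → 1/800 → 1/640 → 1/500 → 1/400 — 2 stops longer (brighter).
ISO: 5000 → 6400 → 8000 → 10000 → 12800 → 16000 → 20000 → 25600 → 32000 — 2 2/3 stops raised (brighter).
Net: −3 1/3 +2 +2 2/3 = +1 1/3 stops.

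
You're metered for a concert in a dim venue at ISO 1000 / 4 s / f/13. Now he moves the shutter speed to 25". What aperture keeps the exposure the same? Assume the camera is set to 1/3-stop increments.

f/32

Shutter speed: 4 → 5 → 6 → 8 → 10 → 13 → 15 → 20 → 25 — 2 2/3 stops slower (brighter).
Need 2 2/3 stops darker from the aperture: f/13 → f/14 → f/16 → f/18 → f/20 → f/22 → f/25 → f/29 → f/32.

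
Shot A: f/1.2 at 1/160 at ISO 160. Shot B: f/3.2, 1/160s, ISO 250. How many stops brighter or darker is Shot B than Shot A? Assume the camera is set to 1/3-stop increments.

Aperture: f/1.2 → f/1.4 → f/1.6 → f/1.8 → f/2 → f/2.2 → f/2.5 → f/2.8 → f/3.2 — 2 2/3 stops stopped down (darker).
Shutter speed: unchanged.
ISO: 160 → 200 → 250 — 2/3 stop higher (brighter).
Net: −2 2/3 +2/3 = −2 stops.

2 stops darker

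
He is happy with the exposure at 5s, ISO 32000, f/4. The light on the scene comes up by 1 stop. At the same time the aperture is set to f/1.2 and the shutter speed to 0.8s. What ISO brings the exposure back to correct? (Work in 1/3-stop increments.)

Scene light: 1 stop brighter.
Aperture: f/4 → f/3.5 → f/3.2 → f/2.8 → f/2.5 → f/2.2 → f/2 → f/1.8 → f/1.6 → f/1.4 → f/1.2 — 3 1/3 stops larger aperture (brighter).
Shutter speed: 5 → 4 → 3.2 → 2.5 → 2 → 1.6 → 1.3 → 1 → 0.8 — 2 2/3 stops faster (darker).
Net so far: 1 2/3 stops brighter. ISO: 32000 → 25600 → 20000 → 16000 → 12800 → 10000.

ISO 10000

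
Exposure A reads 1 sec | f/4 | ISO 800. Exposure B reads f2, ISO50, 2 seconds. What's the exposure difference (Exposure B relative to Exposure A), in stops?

Aperture: f/4 → f/2.8 → f/2 — 2 stops wider (brighter).
Shutter speed: 1 → 2 — 1 stop longer (brighter).
ISO: 800 → 400 → 200 → 100 → 50 — 4 stops lower (darker).
Net: +2 +1 −4 = −1 stop.

1 stop darker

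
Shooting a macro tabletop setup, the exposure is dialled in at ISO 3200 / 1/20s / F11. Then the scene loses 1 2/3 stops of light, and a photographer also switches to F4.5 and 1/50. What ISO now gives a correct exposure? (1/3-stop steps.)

ISO 4000

Scene light: 1 2/3 stops darker.
Aperture: f/11 → f/10 → f/9 → f/8 → f/7.1 → f/6.3 → f/5.6 → f/5 → f/4.5 — 2 2/3 stops larger aperture (brighter).
Shutter speed: 1/20 → 1/25 → 1/30 → 1/40 → 1/50 — 1 1/3 stops shorter (darker).
Net so far: 1/3 stop darker. ISO: 3200 → 4000.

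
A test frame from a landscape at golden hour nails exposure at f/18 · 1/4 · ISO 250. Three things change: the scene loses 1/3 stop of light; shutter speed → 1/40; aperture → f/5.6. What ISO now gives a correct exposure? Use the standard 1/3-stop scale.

Scene light: 1/3 stop darker.
Shutter speed: 1/4 → 1/5 → 1/6 → 1/8 → 1/10 → 1/13 → 1/15 → 1/20 → 1/25 → 1/30 → 1/40 — 3 1/3 stops shorter (darker).
Aperture: f/18 → f/16 → f/14 → f/13 → f/11 → f/10 → f/9 → f/8 → f/7.1 → f/6.3 → f/5.6 — 3 1/3 stops opened up (brighter).
Net so far: 1/3 stop darker. ISO: 250 → 320.

ISO 320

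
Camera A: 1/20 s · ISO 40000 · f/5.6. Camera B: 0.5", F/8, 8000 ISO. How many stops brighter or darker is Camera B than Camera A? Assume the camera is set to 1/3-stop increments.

Aperture: f/5.6 → f/6.3 → f/7.1 → f/8 — 1 stop narrower (darker).
Shutter speed: 1/20 → 1/15 → 1/13 → 1/10 → 1/8 → 1/6 → 1/5 → 1/4 → 0.3 → 0.4 → 0.5 — 3 1/3 stops slower (brighter).
ISO: 40000 → 32000 → 25600 → 20000 → 16000 → 12800 → 10000 → 8000 — 2 1/3 stops dropped (darker).
Net: −1 +3 1/3 −2 1/3 = 0 stops.

same exposure (0 stops)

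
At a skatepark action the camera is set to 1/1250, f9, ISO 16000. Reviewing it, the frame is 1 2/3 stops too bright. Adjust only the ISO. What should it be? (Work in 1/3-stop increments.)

Overexposed by 1 2/3 stops → need 1 2/3 stops darker.
ISO: 16000 → 12800 → 10000 → 8000 → 6400 → 5000.

ISO 5000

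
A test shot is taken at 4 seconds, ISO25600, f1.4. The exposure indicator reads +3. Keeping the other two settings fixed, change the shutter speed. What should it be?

Overexposed by 3 stops → need 3 stops darker.
Shutter speed: 4 → 2 → 1 → 1/2.

1/2s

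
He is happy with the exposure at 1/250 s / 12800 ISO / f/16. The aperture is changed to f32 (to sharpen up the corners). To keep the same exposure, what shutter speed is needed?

1/60s

Aperture: f/16 → f/22 → f/32 — 2 stops smaller aperture (darker).
Need 2 stops brighter from the shutter speed: 1/250 → 1/125 → 1/60.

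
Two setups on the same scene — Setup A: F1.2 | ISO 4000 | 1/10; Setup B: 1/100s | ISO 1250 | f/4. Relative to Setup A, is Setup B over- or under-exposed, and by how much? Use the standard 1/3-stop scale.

Aperture: f/1.2 → f/1.4 → f/1.6 → f/1.8 → f/2 → f/2.2 → f/2.5 → f/2.8 → f/3.2 → f/3.5 → f/4 — 3 1/3 stops narrower (darker).
Shutter speed: 1/10 → 1/13 → 1/15 → 1/20 → 1/25 → 1/30 → 1/40 → 1/50 → 1/60 → 1/80 → 1/100 — 3 1/3 stops shorter (darker).
ISO: 4000 → 3200 → 2500 → 2000 → 1600 → 1250 — 1 2/3 stops dropped (darker).
Net: −3 1/3 −3 1/3 −1 2/3 = −8 1/3 stops.

8 1/3 stops darker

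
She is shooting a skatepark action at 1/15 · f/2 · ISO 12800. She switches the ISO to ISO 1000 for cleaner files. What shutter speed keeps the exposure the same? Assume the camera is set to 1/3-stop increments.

ISO: 12800 → 10000 → 8000 → 6400 → 5000 → 4000 → 3200 → 2500 → 2000 → 1600 → 1250 → 1000 — 3 2/3 stops lower (darker).
Need 3 2/3 stops brighter from the shutter speed: 1/15 → 1/13 → 1/10 → 1/8 → 1/6 → 1/5 → 1/4 → 0.3 → 0.4 → 0.5 → 0.6 → 0.8.

0.8 s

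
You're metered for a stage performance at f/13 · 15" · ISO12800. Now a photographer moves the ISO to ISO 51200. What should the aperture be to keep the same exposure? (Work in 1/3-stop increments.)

f/25

ISO: 12800 → 16000 → 20000 → 25600 → 32000 → 40000 → 51200 — 2 stops raised (brighter).
Need 2 stops darker from the aperture: f/13 → f/14 → f/16 → f/18 → f/20 → f/22 → f/25.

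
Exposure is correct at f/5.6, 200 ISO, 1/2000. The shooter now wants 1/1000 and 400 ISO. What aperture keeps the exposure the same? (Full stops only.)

f/11

Shutter speed: 1/2000 → 1/1000 — 1 stop longer (brighter).
ISO: 200 → 400 — 1 stop raised (brighter).
Net change so far: 2 stops brighter. Offset with the aperture: f/5.6 → f/8 → f/11.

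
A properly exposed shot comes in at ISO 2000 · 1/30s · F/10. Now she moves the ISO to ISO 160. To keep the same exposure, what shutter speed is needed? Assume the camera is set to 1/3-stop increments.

0.4 s

ISO: 2000 → 1600 → 1250 → 1000 → 800 → 640 → 500 → 400 → 320 → 250 → 200 → 160 — 3 2/3 stops dropped (darker).
Need 3 2/3 stops brighter from the shutter speed: 1/30 → 1/25 → 1/20 → 1/15 → 1/13 → 1/10 → 1/8 → 1/6 → 1/5 → 1/4 → 0.3 → 0.4.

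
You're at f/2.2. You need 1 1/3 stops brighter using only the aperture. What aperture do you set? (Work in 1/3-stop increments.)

Aperture: f/2.2 → f/2 → f/1.8 → f/1.6 → f/1.4 — 1 1/3 stops larger aperture (brighter).

f/1.4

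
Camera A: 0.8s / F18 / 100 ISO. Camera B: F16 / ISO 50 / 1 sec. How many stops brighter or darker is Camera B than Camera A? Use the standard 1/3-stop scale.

Aperture: f/18 → f/16 — 1/3 stop wider (brighter).
Shutter speed: 0.8 → 1 — 1/3 stop slower (brighter).
ISO: 100 → 80 → 64 → 50 — 1 stop dropped (darker).
Net: +1/3 +1/3 −1 = −1/3 stops.

1/3 stop darker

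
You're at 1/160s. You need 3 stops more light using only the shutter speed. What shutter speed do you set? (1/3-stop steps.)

1/20s

Shutter speed: 1/160 → 1/125 → 1/100 → 1/80 → 1/60 → 1/50 → 1/40 → 1/30 → 1/25 → 1/20 — 3 stops longer (brighter).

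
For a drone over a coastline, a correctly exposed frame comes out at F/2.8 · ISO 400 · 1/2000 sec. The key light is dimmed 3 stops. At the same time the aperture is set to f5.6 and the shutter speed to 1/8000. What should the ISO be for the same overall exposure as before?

Scene light: 3 stops darker.
Aperture: f/2.8 → f/4 → f/5.6 — 2 stops narrower (darker).
Shutter speed: 1/2000 → 1/4000 → 1/8000 — 2 stops shorter (darker).
Net so far: 7 stops darker. ISO: 400 → 800 → 1600 → 3200 → 6400 → 12800 → 25600 → 51200.

ISO 51200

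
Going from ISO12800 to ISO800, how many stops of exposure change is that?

12800 → 6400 → 3200 → 1600 → 800 — count the steps: 4 stops.

4 stops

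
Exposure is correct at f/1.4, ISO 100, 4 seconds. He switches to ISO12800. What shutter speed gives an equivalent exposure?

ISO: 100 → 200 → 400 → 800 → 1600 → 3200 → 6400 → 12800 — 7 stops higher (brighter).
Need 7 stops darker from the shutter speed: 4 → 2 → 1 → 1/2 → 1/4 → 1/8 → 1/15 → 1/30.

1/30s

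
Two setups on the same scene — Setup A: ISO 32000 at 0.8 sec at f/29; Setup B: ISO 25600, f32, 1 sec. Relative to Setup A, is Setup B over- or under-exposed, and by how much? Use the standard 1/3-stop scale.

Aperture: f/29 → f/32 — 1/3 stop narrower (darker).
Shutter speed: 0.8 → 1 — 1/3 stop longer (brighter).
ISO: 32000 → 25600 — 1/3 stop dropped (darker).
Net: −1/3 +1/3 −1/3 = −1/3 stops.

1/3 stop darker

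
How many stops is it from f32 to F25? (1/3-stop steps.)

2/3 stop

f/32 → f/29 → f/25 — count the steps: 2 third-stops = 2/3 stop.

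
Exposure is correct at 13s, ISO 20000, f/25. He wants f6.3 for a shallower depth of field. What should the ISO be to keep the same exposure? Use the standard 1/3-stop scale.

Aperture: f/25 → f/22 → f/20 → f/18 → f/16 → f/14 → f/13 → f/11 → f/10 → f/9 → f/8 → f/7.1 → f/6.3 — 4 stops larger aperture (brighter).
Need 4 stops darker from the ISO: 20000 → 16000 → 12800 → 10000 → 8000 → 6400 → 5000 → 4000 → 3200 → 2500 → 2000 → 1600 → 1250.

ISO 1250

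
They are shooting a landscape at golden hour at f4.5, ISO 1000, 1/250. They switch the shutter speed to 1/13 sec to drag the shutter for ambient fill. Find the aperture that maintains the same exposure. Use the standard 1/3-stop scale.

Shutter speed: 1/250 → 1/200 → 1/160 → 1/125 → 1/100 → 1/80 → 1/60 → 1/50 → 1/40 → 1/30 → 1/25 → 1/20 → 1/15 → 1/13 — 4 1/3 stops slower (brighter).
Need 4 1/3 stops darker from the aperture: f/4.5 → f/5 → f/5.6 → f/6.3 → f/7.1 → f/8 → f/9 → f/10 → f/11 → f/13 → f/14 → f/16 → f/18 → f/20.

f/20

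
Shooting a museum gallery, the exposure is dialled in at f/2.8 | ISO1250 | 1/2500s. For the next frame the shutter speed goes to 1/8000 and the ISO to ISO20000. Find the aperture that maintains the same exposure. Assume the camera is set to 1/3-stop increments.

Shutter speed: 1/2500 → 1/3200 → 1/4000 → 1/5000 → 1/6400 → 1/8000 — 1 2/3 stops faster (darker).
ISO: 1250 → 1600 → 2000 → 2500 → 3200 → 4000 → 5000 → 6400 → 8000 → 10000 → 12800 → 16000 → 20000 — 4 stops raised (brighter).
Net change so far: 2 1/3 stops brighter. Offset with the aperture: f/2.8 → f/3.2 → f/3.5 → f/4 → f/4.5 → f/5 → f/5.6 → f/6.3.

f/6.3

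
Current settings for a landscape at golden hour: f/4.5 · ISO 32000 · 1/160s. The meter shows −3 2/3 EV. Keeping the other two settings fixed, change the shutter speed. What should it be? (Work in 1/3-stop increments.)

1/13s

Underexposed by 3 2/3 stops → need 3 2/3 stops brighter.
Shutter speed: 1/160 → 1/125 → 1/100 → 1/80 → 1/60 → 1/50 → 1/40 → 1/30 → 1/25 → 1/20 → 1/15 → 1/13.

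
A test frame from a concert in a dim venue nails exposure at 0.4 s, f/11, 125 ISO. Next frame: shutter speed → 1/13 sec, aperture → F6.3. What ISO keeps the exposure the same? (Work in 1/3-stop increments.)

ISO 200

Shutter speed: 0.4 → 0.3 → 1/4 → 1/5 → 1/6 → 1/8 → 1/10 → 1/13 — 2 1/3 stops faster (darker).
Aperture: f/11 → f/10 → f/9 → f/8 → f/7.1 → f/6.3 — 1 2/3 stops larger aperture (brighter).
Net change so far: 2/3 stop darker. Offset with the ISO: 125 → 160 → 200.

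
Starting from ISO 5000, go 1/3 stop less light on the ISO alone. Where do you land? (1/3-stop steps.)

ISO: 5000 → 4000 — 1/3 stop lower (darker).

ISO 4000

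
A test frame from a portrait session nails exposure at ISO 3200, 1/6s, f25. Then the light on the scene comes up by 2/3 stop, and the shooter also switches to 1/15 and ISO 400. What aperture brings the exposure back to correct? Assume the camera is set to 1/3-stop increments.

Scene light: 2/3 stop brighter.
Shutter speed: 1/6 → 1/8 → 1/10 → 1/13 → 1/15 — 1 1/3 stops faster (darker).
ISO: 3200 → 2500 → 2000 → 1600 → 1250 → 1000 → 800 → 640 → 500 → 400 — 3 stops lower (darker).
Net so far: 3 2/3 stops darker. Aperture: f/25 → f/22 → f/20 → f/18 → f/16 → f/14 → f/13 → f/11 → f/10 → f/9 → f/8 → f/7.1.

f/7.1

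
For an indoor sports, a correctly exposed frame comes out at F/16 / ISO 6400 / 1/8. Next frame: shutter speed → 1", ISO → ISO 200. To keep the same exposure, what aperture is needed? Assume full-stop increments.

f/8

Shutter speed: 1/8 → 1/4 → 1/2 → 1 — 3 stops longer (brighter).
ISO: 6400 → 3200 → 1600 → 800 → 400 → 200 — 5 stops lower (darker).
Net change so far: 2 stops darker. Offset with the aperture: f/16 → f/11 → f/8.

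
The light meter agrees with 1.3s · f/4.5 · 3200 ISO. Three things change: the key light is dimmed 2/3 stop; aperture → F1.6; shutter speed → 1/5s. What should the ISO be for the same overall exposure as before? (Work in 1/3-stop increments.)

ISO 4000

Scene light: 2/3 stop darker.
Aperture: f/4.5 → f/4 → f/3.5 → f/3.2 → f/2.8 → f/2.5 → f/2.2 → f/2 → f/1.8 → f/1.6 — 3 stops larger aperture (brighter).
Shutter speed: 1.3 → 1 → 0.8 → 0.6 → 0.5 → 0.4 → 0.3 → 1/4 → 1/5 — 2 2/3 stops shorter (darker).
Net so far: 1/3 stop darker. ISO: 3200 → 4000.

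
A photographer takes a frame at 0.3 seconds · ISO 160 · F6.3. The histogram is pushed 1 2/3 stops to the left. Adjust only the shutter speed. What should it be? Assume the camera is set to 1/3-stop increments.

Underexposed by 1 2/3 stops → need 1 2/3 stops brighter.
Shutter speed: 0.3 → 0.4 → 0.5 → 0.6 → 0.8 → 1.

1 s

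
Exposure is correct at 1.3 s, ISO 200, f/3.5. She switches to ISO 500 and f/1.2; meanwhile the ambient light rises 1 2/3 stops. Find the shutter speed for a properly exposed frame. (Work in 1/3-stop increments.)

1/50s

Scene light: 1 2/3 stops brighter.
ISO: 200 → 250 → 320 → 400 → 500 — 1 1/3 stops raised (brighter).
Aperture: f/3.5 → f/3.2 → f/2.8 → f/2.5 → f/2.2 → f/2 → f/1.8 → f/1.6 → f/1.4 → f/1.2 — 3 stops opened up (brighter).
Net so far: 6 stops brighter. Shutter speed: 1.3 → 1 → 0.8 → 0.6 → 0.5 → 0.4 → 0.3 → 1/4 → 1/5 → 1/6 → 1/8 → 1/10 → 1/13 → 1/15 → 1/20 → 1/25 → 1/30 → 1/40 → 1/50.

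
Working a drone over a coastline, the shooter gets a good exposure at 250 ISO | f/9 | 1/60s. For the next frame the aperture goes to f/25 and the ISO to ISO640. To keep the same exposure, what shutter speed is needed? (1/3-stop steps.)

1/20s

Aperture: f/9 → f/10 → f/11 → f/13 → f/14 → f/16 → f/18 → f/20 → f/22 → f/25 — 3 stops narrower (darker).
ISO: 250 → 320 → 400 → 500 → 640 — 1 1/3 stops higher (brighter).
Net change so far: 1 2/3 stops darker. Offset with the shutter speed: 1/60 → 1/50 → 1/40 → 1/30 → 1/25 → 1/20.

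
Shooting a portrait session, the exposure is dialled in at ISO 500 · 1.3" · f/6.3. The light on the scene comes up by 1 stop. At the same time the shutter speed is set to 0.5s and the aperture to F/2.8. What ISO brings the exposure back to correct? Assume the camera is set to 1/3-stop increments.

Scene light: 1 stop brighter.
Shutter speed: 1.3 → 1 → 0.8 → 0.6 → 0.5 — 1 1/3 stops faster (darker).
Aperture: f/6.3 → f/5.6 → f/5 → f/4.5 → f/4 → f/3.5 → f/3.2 → f/2.8 — 2 1/3 stops wider (brighter).
Net so far: 2 stops brighter. ISO: 500 → 400 → 320 → 250 → 200 → 160 → 125.

ISO 125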